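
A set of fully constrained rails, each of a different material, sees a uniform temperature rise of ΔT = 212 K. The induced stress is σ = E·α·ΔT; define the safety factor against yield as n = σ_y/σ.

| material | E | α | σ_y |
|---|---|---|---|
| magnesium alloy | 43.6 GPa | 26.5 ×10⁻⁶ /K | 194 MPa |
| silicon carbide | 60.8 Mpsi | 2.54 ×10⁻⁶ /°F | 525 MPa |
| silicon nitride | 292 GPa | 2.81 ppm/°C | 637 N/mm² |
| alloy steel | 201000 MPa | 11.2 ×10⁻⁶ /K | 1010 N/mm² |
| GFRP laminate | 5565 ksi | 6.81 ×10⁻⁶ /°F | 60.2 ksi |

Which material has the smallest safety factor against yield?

magnesium alloy

In consistent units (E in GPa, α in ×10⁻⁶/K, σ_y in MPa):
  magnesium alloy: E = 43.60, α = 26.5, σ_y = 194.0 → σ = 245 MPa, n = 0.792
  silicon carbide: E = 419.2, α = 4.57, σ_y = 525.0 → σ = 406 MPa, n = 1.29
  silicon nitride: E = 292.0, α = 2.81, σ_y = 637.0 → σ = 174 MPa, n = 3.66
  alloy steel: E = 201.0, α = 11.2, σ_y = 1010 → σ = 477 MPa, n = 2.12
  GFRP laminate: E = 38.37, α = 12.3, σ_y = 415.1 → σ = 99.7 MPa, n = 4.16
The minimum is magnesium alloy at n = 0.792.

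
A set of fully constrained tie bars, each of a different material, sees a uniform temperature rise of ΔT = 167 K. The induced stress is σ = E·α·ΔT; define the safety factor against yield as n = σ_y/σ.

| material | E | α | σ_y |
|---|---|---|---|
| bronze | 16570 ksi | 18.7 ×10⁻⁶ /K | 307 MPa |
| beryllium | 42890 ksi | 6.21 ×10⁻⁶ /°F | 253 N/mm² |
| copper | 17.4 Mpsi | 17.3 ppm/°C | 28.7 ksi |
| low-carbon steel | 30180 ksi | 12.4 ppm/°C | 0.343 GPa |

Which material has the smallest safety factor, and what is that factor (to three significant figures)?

With everything in SI (GPa, ×10⁻⁶/K, MPa):
  bronze: E = 114.2, α = 18.7, σ_y = 307.0 → σ = 357 MPa, n = 0.860
  beryllium: E = 295.7, α = 11.2, σ_y = 253.0 → σ = 552 MPa, n = 0.458
  copper: E = 120.0, α = 17.3, σ_y = 197.9 → σ = 347 MPa, n = 0.571
  low-carbon steel: E = 208.1, α = 12.4, σ_y = 343.0 → σ = 431 MPa, n = 0.796
The minimum is beryllium at n = 0.458.

beryllium, n = 0.458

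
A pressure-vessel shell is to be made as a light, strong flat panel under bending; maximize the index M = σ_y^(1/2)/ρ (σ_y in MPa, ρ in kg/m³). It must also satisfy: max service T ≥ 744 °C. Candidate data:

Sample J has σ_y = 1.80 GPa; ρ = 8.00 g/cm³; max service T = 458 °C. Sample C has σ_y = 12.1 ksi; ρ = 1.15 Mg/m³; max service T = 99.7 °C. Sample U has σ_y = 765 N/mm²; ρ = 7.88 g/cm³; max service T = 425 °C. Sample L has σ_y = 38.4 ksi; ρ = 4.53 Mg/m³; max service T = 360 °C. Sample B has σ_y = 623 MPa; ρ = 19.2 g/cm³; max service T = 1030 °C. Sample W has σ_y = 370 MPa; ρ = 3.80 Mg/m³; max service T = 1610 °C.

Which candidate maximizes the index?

Screen on constraints: max service T ≥ 744 °C. Survivors: sample B, sample W.
Putting every candidate on a common basis:
  sample B: σ_y = 623.0 MPa, ρ = 19200 kg/m³
  sample W: σ_y = 370.0 MPa, ρ = 3800 kg/m³
  sample W: M = 5.06×10⁻³
  sample B: M = 1.30×10⁻³
Sample W ranks first.

sample W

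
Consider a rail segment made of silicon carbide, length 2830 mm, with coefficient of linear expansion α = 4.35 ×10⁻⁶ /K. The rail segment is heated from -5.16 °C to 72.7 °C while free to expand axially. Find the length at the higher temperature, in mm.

2831.0 mm

ΔT = 72.7 − (-5.16) = 77.86 K.
ΔL = α·L₀·ΔT = 4.35×10⁻⁶ × 2830 mm × 77.86 K = 0.958 mm.
L = L₀ + ΔL = 2830 + 0.958 = 2831.0 mm.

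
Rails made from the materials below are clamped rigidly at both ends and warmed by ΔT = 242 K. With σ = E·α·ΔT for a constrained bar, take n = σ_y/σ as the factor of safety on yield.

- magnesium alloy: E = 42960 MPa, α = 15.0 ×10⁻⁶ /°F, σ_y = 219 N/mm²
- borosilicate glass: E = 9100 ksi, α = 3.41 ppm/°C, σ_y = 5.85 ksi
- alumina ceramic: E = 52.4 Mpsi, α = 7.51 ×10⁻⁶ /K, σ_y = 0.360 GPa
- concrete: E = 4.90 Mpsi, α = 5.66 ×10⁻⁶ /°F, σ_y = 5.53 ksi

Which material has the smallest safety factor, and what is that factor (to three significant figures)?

With everything in SI (GPa, ×10⁻⁶/K, MPa):
  magnesium alloy: E = 42.96, α = 27.0, σ_y = 219.0 → σ = 281 MPa, n = 0.780
  borosilicate glass: E = 62.74, α = 3.41, σ_y = 40.33 → σ = 51.8 MPa, n = 0.779
  alumina ceramic: E = 361.3, α = 7.51, σ_y = 360.0 → σ = 657 MPa, n = 0.548
  concrete: E = 33.78, α = 10.2, σ_y = 38.13 → σ = 83.3 MPa, n = 0.458
Smallest n: concrete with n = 0.458.

concrete, n = 0.458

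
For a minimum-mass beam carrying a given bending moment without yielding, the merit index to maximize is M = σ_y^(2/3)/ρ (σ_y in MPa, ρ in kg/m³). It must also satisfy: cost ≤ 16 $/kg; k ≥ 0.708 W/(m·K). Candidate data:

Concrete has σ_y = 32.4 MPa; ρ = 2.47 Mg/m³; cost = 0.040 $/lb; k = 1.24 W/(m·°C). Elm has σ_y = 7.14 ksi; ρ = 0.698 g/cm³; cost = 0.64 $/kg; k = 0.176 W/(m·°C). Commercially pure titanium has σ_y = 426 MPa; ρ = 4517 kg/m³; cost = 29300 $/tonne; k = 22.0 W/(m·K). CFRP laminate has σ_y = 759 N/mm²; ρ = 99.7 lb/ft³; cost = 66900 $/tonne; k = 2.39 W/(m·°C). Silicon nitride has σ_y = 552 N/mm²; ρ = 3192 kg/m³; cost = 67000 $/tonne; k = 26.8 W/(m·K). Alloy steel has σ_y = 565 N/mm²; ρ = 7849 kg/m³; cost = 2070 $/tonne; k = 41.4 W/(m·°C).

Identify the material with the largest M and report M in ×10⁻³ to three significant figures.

Screen on constraints: cost ≤ 16 $/kg; k ≥ 0.708 W/(m·K). Survivors: concrete, alloy steel.
Putting every candidate on a common basis:
  concrete: σ_y = 32.40 MPa, ρ = 2470 kg/m³
  alloy steel: σ_y = 565.0 MPa, ρ = 7849 kg/m³
  alloy steel: M = 8.71×10⁻³
  concrete: M = 4.11×10⁻³
The maximum is for alloy steel.

alloy steel, M = 8.71×10⁻³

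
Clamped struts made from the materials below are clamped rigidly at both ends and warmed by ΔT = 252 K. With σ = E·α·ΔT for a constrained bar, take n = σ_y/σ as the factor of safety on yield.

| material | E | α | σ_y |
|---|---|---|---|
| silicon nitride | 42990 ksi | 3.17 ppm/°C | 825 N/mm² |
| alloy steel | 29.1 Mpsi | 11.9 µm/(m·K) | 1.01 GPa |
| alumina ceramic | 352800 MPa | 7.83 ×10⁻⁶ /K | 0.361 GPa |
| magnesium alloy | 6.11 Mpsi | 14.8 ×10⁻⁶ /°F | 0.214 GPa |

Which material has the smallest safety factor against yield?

With everything in SI (GPa, ×10⁻⁶/K, MPa):
  silicon nitride: E = 296.4, α = 3.17, σ_y = 825.0 → σ = 237 MPa, n = 3.48
  alloy steel: E = 200.6, α = 11.9, σ_y = 1010 → σ = 602 MPa, n = 1.68
  alumina ceramic: E = 352.8, α = 7.83, σ_y = 361.0 → σ = 696 MPa, n = 0.519
  magnesium alloy: E = 42.13, α = 26.6, σ_y = 214.0 → σ = 283 MPa, n = 0.757
The minimum is alumina ceramic at n = 0.519.

alumina ceramic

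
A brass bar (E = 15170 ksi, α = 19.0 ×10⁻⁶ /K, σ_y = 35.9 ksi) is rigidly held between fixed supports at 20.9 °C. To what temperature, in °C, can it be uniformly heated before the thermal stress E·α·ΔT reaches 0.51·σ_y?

E = 15170 ksi = 104.6 GPa.
σ_y = 35.9 ksi = 247.5 MPa.
E·α·ΔT = 126.2 MPa ⇒ ΔT = 126.2 / (104.6×10³ × 19.0×10⁻⁶) = 63.52 K.
T = 20.9 + 63.52 = 84.42 °C.

84.4 °C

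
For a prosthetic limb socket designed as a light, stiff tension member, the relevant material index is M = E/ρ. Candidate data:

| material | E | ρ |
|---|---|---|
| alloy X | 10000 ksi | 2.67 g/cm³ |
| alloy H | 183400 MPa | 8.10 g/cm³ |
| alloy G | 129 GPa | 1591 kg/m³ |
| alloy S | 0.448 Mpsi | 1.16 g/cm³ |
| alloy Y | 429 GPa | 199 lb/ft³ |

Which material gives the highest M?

Putting every candidate on a common basis:
  alloy X: E = 68.95 GPa, ρ = 2670 kg/m³
  alloy H: E = 183.4 GPa, ρ = 8100 kg/m³
  alloy G: E = 129.0 GPa, ρ = 1591 kg/m³
  alloy S: E = 3.089 GPa, ρ = 1160 kg/m³
  alloy Y: E = 429.0 GPa, ρ = 3188 kg/m³
  alloy Y: M = 135 MN·m/kg
  alloy G: M = 81.1 MN·m/kg
  alloy X: M = 25.8 MN·m/kg
  alloy H: M = 22.6 MN·m/kg
  alloy S: M = 2.66 MN·m/kg
The maximum is for alloy Y.

alloy Y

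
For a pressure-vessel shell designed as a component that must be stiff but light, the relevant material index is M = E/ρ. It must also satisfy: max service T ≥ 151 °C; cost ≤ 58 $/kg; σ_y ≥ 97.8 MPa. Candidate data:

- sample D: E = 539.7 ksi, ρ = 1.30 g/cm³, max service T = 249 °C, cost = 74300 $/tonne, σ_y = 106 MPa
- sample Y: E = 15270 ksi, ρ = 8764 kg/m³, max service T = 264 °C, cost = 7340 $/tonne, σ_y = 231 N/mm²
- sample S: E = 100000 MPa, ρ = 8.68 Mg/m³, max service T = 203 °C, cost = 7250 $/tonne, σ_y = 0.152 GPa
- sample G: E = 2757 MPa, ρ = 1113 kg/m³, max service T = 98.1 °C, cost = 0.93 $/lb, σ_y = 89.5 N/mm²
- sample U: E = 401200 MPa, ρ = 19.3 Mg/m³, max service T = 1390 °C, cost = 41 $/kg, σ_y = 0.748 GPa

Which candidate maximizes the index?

sample U

Screen on constraints: max service T ≥ 151 °C; cost ≤ 58 $/kg; σ_y ≥ 97.8 MPa. Survivors: sample Y, sample S, sample U.
In SI units:
  sample Y: E = 105.3 GPa, ρ = 8764 kg/m³
  sample S: E = 100.0 GPa, ρ = 8680 kg/m³
  sample U: E = 401.2 GPa, ρ = 19300 kg/m³
  sample U: M = 20.8 MN·m/kg
  sample Y: M = 12.0 MN·m/kg
  sample S: M = 11.5 MN·m/kg
Highest index: sample U.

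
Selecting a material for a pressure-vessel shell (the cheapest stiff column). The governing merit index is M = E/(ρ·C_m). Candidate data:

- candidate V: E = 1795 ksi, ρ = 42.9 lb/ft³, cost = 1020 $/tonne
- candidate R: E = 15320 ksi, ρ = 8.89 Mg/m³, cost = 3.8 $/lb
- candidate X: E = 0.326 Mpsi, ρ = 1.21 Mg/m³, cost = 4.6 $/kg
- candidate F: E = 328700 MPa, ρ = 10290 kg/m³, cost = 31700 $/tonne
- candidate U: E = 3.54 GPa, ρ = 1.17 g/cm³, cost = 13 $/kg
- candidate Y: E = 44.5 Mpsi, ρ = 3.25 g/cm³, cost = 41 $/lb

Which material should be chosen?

In SI units:
  candidate V: E = 12.38 GPa, ρ = 687.2 kg/m³, cost = 1.020 $/kg
  candidate R: E = 105.6 GPa, ρ = 8890 kg/m³, cost = 8.377 $/kg
  candidate X: E = 2.248 GPa, ρ = 1210 kg/m³, cost = 4.600 $/kg
  candidate F: E = 328.7 GPa, ρ = 10290 kg/m³, cost = 31.70 $/kg
  candidate U: E = 3.540 GPa, ρ = 1170 kg/m³, cost = 13.00 $/kg
  candidate Y: E = 306.8 GPa, ρ = 3250 kg/m³, cost = 90.39 $/kg
  candidate V: M = 17.7 MN·m per $
  candidate R: M = 1.42 MN·m per $
  candidate Y: M = 1.04 MN·m per $
  candidate F: M = 1.01 MN·m per $
  candidate X: M = 0.404 MN·m per $
  candidate U: M = 0.233 MN·m per $
Candidate V ranks first.

candidate V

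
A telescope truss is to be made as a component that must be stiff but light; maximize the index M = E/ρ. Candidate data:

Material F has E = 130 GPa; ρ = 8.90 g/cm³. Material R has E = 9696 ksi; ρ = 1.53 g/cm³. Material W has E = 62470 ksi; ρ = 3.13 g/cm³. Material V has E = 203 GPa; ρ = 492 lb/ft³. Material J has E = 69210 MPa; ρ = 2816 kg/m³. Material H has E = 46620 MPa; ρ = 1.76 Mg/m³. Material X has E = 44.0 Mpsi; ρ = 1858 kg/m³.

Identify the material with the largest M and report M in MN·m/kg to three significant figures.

material X, M = 163 MN·m/kg

In SI units:
  material F: E = 130.0 GPa, ρ = 8900 kg/m³
  material R: E = 66.85 GPa, ρ = 1530 kg/m³
  material W: E = 430.7 GPa, ρ = 3130 kg/m³
  material V: E = 203.0 GPa, ρ = 7881 kg/m³
  material J: E = 69.21 GPa, ρ = 2816 kg/m³
  material H: E = 46.62 GPa, ρ = 1760 kg/m³
  material X: E = 303.4 GPa, ρ = 1858 kg/m³
  material X: M = 163 MN·m/kg
  material W: M = 138 MN·m/kg
  material R: M = 43.7 MN·m/kg
  material H: M = 26.5 MN·m/kg
  material V: M = 25.8 MN·m/kg
  material J: M = 24.6 MN·m/kg
  material F: M = 14.6 MN·m/kg
The maximum is for material X.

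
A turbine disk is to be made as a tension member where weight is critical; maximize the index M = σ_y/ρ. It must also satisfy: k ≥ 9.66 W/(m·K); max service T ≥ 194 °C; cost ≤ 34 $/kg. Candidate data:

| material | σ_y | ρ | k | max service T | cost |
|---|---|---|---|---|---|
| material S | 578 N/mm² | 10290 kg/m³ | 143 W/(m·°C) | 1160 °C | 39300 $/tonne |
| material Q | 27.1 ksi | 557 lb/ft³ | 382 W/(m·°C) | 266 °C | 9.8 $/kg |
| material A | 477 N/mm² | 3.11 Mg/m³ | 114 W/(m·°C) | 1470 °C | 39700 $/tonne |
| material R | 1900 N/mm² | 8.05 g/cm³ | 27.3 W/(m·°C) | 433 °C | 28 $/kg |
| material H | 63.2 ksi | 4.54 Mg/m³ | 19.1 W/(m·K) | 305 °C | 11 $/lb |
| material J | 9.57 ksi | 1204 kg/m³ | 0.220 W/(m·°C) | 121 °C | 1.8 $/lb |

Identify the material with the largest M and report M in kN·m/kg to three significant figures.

Screen on constraints: k ≥ 9.66 W/(m·K); max service T ≥ 194 °C; cost ≤ 34 $/kg. Survivors: material Q, material R, material H.
After converting to SI:
  material Q: σ_y = 186.8 MPa, ρ = 8922 kg/m³
  material R: σ_y = 1900 MPa, ρ = 8050 kg/m³
  material H: σ_y = 435.7 MPa, ρ = 4540 kg/m³
  material R: M = 236 kN·m/kg
  material H: M = 96.0 kN·m/kg
  material Q: M = 20.9 kN·m/kg
The maximum is for material R.

material R, M = 236 kN·m/kg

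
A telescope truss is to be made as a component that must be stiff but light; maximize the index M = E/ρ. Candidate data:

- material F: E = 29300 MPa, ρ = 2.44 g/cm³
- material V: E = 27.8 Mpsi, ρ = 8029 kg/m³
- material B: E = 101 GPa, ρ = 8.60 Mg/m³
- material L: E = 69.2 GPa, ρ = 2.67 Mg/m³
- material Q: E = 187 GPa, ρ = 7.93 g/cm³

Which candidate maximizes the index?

material L

Convert each candidate to consistent units, then evaluate M:
  material F: E = 29.30 GPa, ρ = 2440 kg/m³
  material V: E = 191.7 GPa, ρ = 8029 kg/m³
  material B: E = 101.0 GPa, ρ = 8600 kg/m³
  material L: E = 69.20 GPa, ρ = 2670 kg/m³
  material Q: E = 187.0 GPa, ρ = 7930 kg/m³
  material L: M = 25.9 MN·m/kg
  material V: M = 23.9 MN·m/kg
  material Q: M = 23.6 MN·m/kg
  material F: M = 12.0 MN·m/kg
  material B: M = 11.7 MN·m/kg
Highest index: material L.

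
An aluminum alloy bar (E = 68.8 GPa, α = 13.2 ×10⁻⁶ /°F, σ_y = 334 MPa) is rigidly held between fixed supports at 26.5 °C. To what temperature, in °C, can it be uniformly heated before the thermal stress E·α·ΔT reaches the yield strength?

α = 13.2×10⁻⁶/°F × 9/5 = 23.8×10⁻⁶/K.
E·α·ΔT = 334.0 MPa ⇒ ΔT = 334.0 / (68.80×10³ × 23.8×10⁻⁶) = 204.3 K.
T = 26.5 + 204.3 = 230.8 °C.

231 °C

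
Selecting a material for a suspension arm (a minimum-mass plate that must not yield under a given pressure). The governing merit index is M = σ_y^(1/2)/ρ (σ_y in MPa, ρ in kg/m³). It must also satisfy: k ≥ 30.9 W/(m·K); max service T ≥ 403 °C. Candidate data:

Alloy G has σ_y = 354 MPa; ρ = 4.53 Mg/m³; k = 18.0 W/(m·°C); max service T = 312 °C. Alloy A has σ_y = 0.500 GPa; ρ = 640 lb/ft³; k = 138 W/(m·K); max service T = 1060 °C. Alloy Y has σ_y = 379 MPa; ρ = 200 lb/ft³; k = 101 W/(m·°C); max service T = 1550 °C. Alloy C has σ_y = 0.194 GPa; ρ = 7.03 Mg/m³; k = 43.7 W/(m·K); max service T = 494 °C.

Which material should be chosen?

alloy Y

Screen on constraints: k ≥ 30.9 W/(m·K); max service T ≥ 403 °C. Survivors: alloy A, alloy Y, alloy C.
After converting to SI:
  alloy A: σ_y = 500.0 MPa, ρ = 10250 kg/m³
  alloy Y: σ_y = 379.0 MPa, ρ = 3204 kg/m³
  alloy C: σ_y = 194.0 MPa, ρ = 7030 kg/m³
  alloy Y: M = 6.08×10⁻³
  alloy A: M = 2.18×10⁻³
  alloy C: M = 1.98×10⁻³
Alloy Y ranks first.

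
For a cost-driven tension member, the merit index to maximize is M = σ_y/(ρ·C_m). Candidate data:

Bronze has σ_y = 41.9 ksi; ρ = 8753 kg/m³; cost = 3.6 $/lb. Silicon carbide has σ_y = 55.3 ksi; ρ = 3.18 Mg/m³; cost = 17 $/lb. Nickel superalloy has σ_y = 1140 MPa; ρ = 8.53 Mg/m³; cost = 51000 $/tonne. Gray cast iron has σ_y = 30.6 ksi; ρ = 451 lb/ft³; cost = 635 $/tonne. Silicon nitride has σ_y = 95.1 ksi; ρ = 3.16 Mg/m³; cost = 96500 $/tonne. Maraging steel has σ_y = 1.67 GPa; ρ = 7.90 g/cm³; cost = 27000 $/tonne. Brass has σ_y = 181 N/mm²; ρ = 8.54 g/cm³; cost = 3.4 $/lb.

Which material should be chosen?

Convert each candidate to consistent units, then evaluate M:
  bronze: σ_y = 288.9 MPa, ρ = 8753 kg/m³, cost = 7.937 $/kg
  silicon carbide: σ_y = 381.3 MPa, ρ = 3180 kg/m³, cost = 37.48 $/kg
  nickel superalloy: σ_y = 1140 MPa, ρ = 8530 kg/m³, cost = 51.00 $/kg
  gray cast iron: σ_y = 211.0 MPa, ρ = 7224 kg/m³, cost = 0.6350 $/kg
  silicon nitride: σ_y = 655.7 MPa, ρ = 3160 kg/m³, cost = 96.50 $/kg
  maraging steel: σ_y = 1670 MPa, ρ = 7900 kg/m³, cost = 27.00 $/kg
  brass: σ_y = 181.0 MPa, ρ = 8540 kg/m³, cost = 7.496 $/kg
  gray cast iron: M = 46.0 kN·m per $
  maraging steel: M = 7.83 kN·m per $
  bronze: M = 4.16 kN·m per $
  silicon carbide: M = 3.20 kN·m per $
  brass: M = 2.83 kN·m per $
  nickel superalloy: M = 2.62 kN·m per $
  silicon nitride: M = 2.15 kN·m per $
Highest index: gray cast iron.

gray cast iron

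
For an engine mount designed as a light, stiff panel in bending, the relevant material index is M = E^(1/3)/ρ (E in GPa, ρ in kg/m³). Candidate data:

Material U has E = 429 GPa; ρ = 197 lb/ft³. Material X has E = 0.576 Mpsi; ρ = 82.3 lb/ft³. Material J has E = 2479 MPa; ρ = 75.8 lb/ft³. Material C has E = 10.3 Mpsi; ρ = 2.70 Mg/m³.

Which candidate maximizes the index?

material U

Convert each candidate to consistent units, then evaluate M:
  material U: E = 429.0 GPa, ρ = 3156 kg/m³
  material X: E = 3.971 GPa, ρ = 1318 kg/m³
  material J: E = 2.479 GPa, ρ = 1214 kg/m³
  material C: E = 71.02 GPa, ρ = 2700 kg/m³
  material U: M = 2.39×10⁻³
  material C: M = 1.53×10⁻³
  material X: M = 1.20×10⁻³
  material J: M = 1.11×10⁻³
The maximum is for material U.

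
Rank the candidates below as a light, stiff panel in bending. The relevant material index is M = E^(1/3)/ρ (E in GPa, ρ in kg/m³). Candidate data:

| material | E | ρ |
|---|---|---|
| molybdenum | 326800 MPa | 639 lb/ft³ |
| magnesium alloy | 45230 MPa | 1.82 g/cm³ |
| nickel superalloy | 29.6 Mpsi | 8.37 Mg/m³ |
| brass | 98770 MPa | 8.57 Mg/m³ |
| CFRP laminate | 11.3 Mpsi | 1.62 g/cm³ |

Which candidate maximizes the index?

CFRP laminate

In SI units:
  molybdenum: E = 326.8 GPa, ρ = 10240 kg/m³
  magnesium alloy: E = 45.23 GPa, ρ = 1820 kg/m³
  nickel superalloy: E = 204.1 GPa, ρ = 8370 kg/m³
  brass: E = 98.77 GPa, ρ = 8570 kg/m³
  CFRP laminate: E = 77.91 GPa, ρ = 1620 kg/m³
  CFRP laminate: M = 2.64×10⁻³
  magnesium alloy: M = 1.96×10⁻³
  nickel superalloy: M = 0.703×10⁻³
  molybdenum: M = 0.673×10⁻³
  brass: M = 0.539×10⁻³
Highest index: CFRP laminate.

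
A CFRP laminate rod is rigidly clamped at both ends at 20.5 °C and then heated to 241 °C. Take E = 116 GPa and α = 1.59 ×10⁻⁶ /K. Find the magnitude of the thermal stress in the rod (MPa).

40.7 MPa

ΔT = 220.5 K. Constrained thermal stress σ = E·α·ΔT = 116.0×10³ MPa × 1.59×10⁻⁶ × 220.5 = 40.7 MPa (compressive).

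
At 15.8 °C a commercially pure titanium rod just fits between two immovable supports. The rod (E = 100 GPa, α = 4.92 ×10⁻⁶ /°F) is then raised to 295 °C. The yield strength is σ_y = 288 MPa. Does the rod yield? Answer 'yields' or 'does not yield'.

α = 4.92×10⁻⁶/°F × 9/5 = 8.86×10⁻⁶/K.
ΔT = 279.2 K. Constrained thermal stress σ = E·α·ΔT = 100.0×10³ MPa × 8.86×10⁻⁶ × 279.2 = 247 MPa (compressive).
Compare to σ_y = 288 MPa: σ < σ_y, so it does not yield.

does not yield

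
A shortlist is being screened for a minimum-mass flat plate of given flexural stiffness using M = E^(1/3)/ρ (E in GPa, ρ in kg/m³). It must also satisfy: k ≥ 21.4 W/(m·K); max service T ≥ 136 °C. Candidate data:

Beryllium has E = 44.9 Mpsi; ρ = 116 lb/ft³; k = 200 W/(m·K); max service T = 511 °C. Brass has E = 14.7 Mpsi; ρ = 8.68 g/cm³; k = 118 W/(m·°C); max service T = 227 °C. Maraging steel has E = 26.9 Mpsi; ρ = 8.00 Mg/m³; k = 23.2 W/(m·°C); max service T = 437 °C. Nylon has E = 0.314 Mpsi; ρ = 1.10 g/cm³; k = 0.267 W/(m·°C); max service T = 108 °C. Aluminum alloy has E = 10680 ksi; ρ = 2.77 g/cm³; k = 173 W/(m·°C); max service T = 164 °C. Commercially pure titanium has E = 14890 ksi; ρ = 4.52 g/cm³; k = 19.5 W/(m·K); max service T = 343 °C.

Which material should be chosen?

beryllium

Screen on constraints: k ≥ 21.4 W/(m·K); max service T ≥ 136 °C. Survivors: beryllium, brass, maraging steel, aluminum alloy.
After converting to SI:
  beryllium: E = 309.6 GPa, ρ = 1858 kg/m³
  brass: E = 101.4 GPa, ρ = 8680 kg/m³
  maraging steel: E = 185.5 GPa, ρ = 8000 kg/m³
  aluminum alloy: E = 73.64 GPa, ρ = 2770 kg/m³
  beryllium: M = 3.64×10⁻³
  aluminum alloy: M = 1.51×10⁻³
  maraging steel: M = 0.713×10⁻³
  brass: M = 0.537×10⁻³
Highest index: beryllium.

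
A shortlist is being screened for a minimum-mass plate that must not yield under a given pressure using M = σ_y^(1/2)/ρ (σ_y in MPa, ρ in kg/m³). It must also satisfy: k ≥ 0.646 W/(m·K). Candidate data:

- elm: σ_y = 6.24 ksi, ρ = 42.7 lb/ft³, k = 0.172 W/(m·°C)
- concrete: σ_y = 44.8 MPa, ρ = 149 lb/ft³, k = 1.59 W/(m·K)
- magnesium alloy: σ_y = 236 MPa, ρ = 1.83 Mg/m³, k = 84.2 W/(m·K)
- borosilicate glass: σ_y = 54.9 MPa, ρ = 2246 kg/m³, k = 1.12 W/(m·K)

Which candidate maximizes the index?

magnesium alloy

Screen on constraints: k ≥ 0.646 W/(m·K). Survivors: concrete, magnesium alloy, borosilicate glass.
Normalizing units and computing the index:
  concrete: σ_y = 44.80 MPa, ρ = 2387 kg/m³
  magnesium alloy: σ_y = 236.0 MPa, ρ = 1830 kg/m³
  borosilicate glass: σ_y = 54.90 MPa, ρ = 2246 kg/m³
  magnesium alloy: M = 8.39×10⁻³
  borosilicate glass: M = 3.30×10⁻³
  concrete: M = 2.80×10⁻³
The maximum is for magnesium alloy.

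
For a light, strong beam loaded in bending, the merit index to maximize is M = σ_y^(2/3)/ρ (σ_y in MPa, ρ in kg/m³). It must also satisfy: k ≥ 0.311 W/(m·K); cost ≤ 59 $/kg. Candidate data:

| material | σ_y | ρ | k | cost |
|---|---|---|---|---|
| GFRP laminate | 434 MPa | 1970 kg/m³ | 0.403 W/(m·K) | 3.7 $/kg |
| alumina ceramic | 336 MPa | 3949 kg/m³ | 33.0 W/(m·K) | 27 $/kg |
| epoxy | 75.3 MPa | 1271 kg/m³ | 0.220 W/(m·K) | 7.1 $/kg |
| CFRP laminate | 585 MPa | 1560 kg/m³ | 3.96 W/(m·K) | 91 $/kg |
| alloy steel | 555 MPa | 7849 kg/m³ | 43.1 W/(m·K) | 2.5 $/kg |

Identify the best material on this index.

GFRP laminate

Screen on constraints: k ≥ 0.311 W/(m·K); cost ≤ 59 $/kg. Survivors: GFRP laminate, alumina ceramic, alloy steel.
Evaluate M for each candidate:
  GFRP laminate: M = 29.1×10⁻³
  alumina ceramic: M = 12.2×10⁻³
  alloy steel: M = 8.60×10⁻³
GFRP laminate ranks first.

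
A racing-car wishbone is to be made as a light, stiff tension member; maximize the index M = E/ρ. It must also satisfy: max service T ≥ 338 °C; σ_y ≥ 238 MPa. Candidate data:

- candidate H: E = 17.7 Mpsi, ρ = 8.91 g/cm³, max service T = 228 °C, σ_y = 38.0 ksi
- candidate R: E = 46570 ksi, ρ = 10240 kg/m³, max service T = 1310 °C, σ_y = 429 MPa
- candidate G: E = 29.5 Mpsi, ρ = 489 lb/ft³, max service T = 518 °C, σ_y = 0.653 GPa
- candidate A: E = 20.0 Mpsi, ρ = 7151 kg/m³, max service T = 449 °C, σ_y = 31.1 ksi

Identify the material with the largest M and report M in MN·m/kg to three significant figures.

Screen on constraints: max service T ≥ 338 °C; σ_y ≥ 238 MPa. Survivors: candidate R, candidate G.
Putting every candidate on a common basis:
  candidate R: E = 321.1 GPa, ρ = 10240 kg/m³
  candidate G: E = 203.4 GPa, ρ = 7833 kg/m³
  candidate R: M = 31.4 MN·m/kg
  candidate G: M = 26.0 MN·m/kg
Candidate R ranks first.

candidate R, M = 31.4 MN·m/kg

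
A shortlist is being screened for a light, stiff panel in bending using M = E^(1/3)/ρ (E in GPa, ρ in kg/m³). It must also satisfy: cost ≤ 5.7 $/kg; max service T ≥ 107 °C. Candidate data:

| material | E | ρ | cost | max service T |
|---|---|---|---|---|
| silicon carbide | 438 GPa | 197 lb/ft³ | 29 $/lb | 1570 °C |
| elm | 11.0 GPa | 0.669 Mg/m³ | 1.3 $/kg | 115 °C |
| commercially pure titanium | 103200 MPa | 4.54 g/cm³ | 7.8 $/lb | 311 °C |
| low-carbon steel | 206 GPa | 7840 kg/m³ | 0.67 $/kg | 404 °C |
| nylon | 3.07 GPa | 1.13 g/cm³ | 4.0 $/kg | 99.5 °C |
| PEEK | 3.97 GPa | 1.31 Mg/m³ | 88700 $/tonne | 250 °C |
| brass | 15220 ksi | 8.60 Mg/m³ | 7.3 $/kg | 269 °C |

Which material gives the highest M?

elm

Screen on constraints: cost ≤ 5.7 $/kg; max service T ≥ 107 °C. Survivors: elm, low-carbon steel.
In SI units:
  elm: E = 11.00 GPa, ρ = 669.0 kg/m³
  low-carbon steel: E = 206.0 GPa, ρ = 7840 kg/m³
  elm: M = 3.32×10⁻³
  low-carbon steel: M = 0.753×10⁻³
Elm has the largest M.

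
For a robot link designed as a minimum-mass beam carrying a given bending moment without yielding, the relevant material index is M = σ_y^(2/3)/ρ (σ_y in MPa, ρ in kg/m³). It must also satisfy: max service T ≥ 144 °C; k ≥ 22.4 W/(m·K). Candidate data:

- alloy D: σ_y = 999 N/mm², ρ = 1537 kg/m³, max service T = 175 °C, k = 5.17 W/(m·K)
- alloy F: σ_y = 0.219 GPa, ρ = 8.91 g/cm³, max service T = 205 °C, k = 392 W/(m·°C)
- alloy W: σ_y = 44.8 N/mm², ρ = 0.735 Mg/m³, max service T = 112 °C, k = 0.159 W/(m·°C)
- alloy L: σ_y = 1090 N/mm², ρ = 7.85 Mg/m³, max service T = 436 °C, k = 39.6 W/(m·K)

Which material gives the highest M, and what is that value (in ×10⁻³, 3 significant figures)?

Screen on constraints: max service T ≥ 144 °C; k ≥ 22.4 W/(m·K). Survivors: alloy F, alloy L.
Putting every candidate on a common basis:
  alloy F: σ_y = 219.0 MPa, ρ = 8910 kg/m³
  alloy L: σ_y = 1090 MPa, ρ = 7850 kg/m³
  alloy L: M = 13.5×10⁻³
  alloy F: M = 4.08×10⁻³
Alloy L has the largest M.

alloy L, M = 13.5×10⁻³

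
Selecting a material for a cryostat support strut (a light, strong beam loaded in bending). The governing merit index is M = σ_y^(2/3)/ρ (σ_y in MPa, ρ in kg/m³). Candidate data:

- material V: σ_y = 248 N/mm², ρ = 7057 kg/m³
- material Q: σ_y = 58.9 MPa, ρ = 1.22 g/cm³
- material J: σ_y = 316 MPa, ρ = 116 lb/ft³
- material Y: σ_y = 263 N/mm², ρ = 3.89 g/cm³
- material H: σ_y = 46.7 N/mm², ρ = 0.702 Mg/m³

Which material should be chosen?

material J

Convert each candidate to consistent units, then evaluate M:
  material V: σ_y = 248.0 MPa, ρ = 7057 kg/m³
  material Q: σ_y = 58.90 MPa, ρ = 1220 kg/m³
  material J: σ_y = 316.0 MPa, ρ = 1858 kg/m³
  material Y: σ_y = 263.0 MPa, ρ = 3890 kg/m³
  material H: σ_y = 46.70 MPa, ρ = 702.0 kg/m³
  material J: M = 25.0×10⁻³
  material H: M = 18.5×10⁻³
  material Q: M = 12.4×10⁻³
  material Y: M = 10.6×10⁻³
  material V: M = 5.59×10⁻³
Material J ranks first.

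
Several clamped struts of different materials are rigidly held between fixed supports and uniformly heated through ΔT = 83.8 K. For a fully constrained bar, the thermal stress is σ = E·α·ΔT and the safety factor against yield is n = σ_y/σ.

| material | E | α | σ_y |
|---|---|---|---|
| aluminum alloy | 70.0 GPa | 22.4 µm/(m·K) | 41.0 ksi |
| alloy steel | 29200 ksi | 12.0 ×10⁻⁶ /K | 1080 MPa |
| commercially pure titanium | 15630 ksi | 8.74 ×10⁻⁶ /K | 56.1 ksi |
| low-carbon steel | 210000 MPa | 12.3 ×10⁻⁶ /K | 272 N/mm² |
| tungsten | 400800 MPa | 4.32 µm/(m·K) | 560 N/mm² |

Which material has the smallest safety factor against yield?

low-carbon steel

Per material, after unit conversion:
  aluminum alloy: E = 70.00, α = 22.4, σ_y = 282.7 → σ = 131 MPa, n = 2.15
  alloy steel: E = 201.3, α = 12.0, σ_y = 1080 → σ = 202 MPa, n = 5.33
  commercially pure titanium: E = 107.8, α = 8.74, σ_y = 386.8 → σ = 78.9 MPa, n = 4.90
  low-carbon steel: E = 210.0, α = 12.3, σ_y = 272.0 → σ = 216 MPa, n = 1.26
  tungsten: E = 400.8, α = 4.32, σ_y = 560.0 → σ = 145 MPa, n = 3.86
Smallest n: low-carbon steel with n = 1.26.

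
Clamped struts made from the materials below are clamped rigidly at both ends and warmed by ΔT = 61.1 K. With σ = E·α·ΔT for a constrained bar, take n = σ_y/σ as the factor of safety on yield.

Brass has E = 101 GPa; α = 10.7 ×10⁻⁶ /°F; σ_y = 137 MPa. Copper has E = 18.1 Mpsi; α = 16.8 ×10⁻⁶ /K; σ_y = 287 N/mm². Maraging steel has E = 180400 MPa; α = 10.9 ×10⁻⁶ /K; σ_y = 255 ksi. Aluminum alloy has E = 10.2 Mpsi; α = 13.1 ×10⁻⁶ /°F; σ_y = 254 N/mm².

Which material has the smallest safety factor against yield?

brass

With everything in SI (GPa, ×10⁻⁶/K, MPa):
  brass: E = 101.0, α = 19.3, σ_y = 137.0 → σ = 119 MPa, n = 1.15
  copper: E = 124.8, α = 16.8, σ_y = 287.0 → σ = 128 MPa, n = 2.24
  maraging steel: E = 180.4, α = 10.9, σ_y = 1758 → σ = 120 MPa, n = 14.6
  aluminum alloy: E = 70.33, α = 23.6, σ_y = 254.0 → σ = 101 MPa, n = 2.51
Smallest n: brass with n = 1.15.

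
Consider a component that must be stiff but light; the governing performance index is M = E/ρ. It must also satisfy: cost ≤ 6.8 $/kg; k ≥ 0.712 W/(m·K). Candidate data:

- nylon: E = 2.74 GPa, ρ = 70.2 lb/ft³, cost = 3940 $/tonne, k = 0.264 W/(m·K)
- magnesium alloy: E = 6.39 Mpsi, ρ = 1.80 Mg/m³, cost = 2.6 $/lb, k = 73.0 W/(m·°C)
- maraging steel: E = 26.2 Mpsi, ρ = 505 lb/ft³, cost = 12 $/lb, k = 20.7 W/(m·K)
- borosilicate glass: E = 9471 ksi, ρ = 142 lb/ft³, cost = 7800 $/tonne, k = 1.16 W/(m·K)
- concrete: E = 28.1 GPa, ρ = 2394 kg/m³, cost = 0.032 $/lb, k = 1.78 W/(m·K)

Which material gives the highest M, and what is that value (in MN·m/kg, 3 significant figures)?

Screen on constraints: cost ≤ 6.8 $/kg; k ≥ 0.712 W/(m·K). Survivors: magnesium alloy, concrete.
Putting every candidate on a common basis:
  magnesium alloy: E = 44.06 GPa, ρ = 1800 kg/m³
  concrete: E = 28.10 GPa, ρ = 2394 kg/m³
  magnesium alloy: M = 24.5 MN·m/kg
  concrete: M = 11.7 MN·m/kg
Magnesium alloy has the largest M.

magnesium alloy, M = 24.5 MN·m/kg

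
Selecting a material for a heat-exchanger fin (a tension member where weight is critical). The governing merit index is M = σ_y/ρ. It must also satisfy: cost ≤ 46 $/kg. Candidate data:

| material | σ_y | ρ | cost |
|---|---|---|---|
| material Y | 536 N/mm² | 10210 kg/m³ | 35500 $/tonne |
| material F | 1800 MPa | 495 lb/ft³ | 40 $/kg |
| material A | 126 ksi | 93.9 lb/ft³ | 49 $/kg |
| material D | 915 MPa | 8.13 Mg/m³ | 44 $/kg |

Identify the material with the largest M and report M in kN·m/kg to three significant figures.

material F, M = 227 kN·m/kg

Screen on constraints: cost ≤ 46 $/kg. Survivors: material Y, material F, material D.
Putting every candidate on a common basis:
  material Y: σ_y = 536.0 MPa, ρ = 10210 kg/m³
  material F: σ_y = 1800 MPa, ρ = 7929 kg/m³
  material D: σ_y = 915.0 MPa, ρ = 8130 kg/m³
  material F: M = 227 kN·m/kg
  material D: M = 113 kN·m/kg
  material Y: M = 52.5 kN·m/kg
Material F ranks first.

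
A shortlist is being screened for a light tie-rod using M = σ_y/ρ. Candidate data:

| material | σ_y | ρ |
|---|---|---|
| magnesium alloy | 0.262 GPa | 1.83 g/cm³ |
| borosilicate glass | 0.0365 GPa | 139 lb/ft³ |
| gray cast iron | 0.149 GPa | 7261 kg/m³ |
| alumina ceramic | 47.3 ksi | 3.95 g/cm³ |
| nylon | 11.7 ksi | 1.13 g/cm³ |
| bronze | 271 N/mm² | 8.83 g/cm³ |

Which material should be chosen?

magnesium alloy

Putting every candidate on a common basis:
  magnesium alloy: σ_y = 262.0 MPa, ρ = 1830 kg/m³
  borosilicate glass: σ_y = 36.50 MPa, ρ = 2227 kg/m³
  gray cast iron: σ_y = 149.0 MPa, ρ = 7261 kg/m³
  alumina ceramic: σ_y = 326.1 MPa, ρ = 3950 kg/m³
  nylon: σ_y = 80.67 MPa, ρ = 1130 kg/m³
  bronze: σ_y = 271.0 MPa, ρ = 8830 kg/m³
  magnesium alloy: M = 143 kN·m/kg
  alumina ceramic: M = 82.6 kN·m/kg
  nylon: M = 71.4 kN·m/kg
  bronze: M = 30.7 kN·m/kg
  gray cast iron: M = 20.5 kN·m/kg
  borosilicate glass: M = 16.4 kN·m/kg
The maximum is for magnesium alloy.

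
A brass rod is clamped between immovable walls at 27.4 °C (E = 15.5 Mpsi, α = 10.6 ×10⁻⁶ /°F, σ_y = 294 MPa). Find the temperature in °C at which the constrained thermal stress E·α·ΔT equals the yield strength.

172 °C

E = 15.5 Mpsi = 106.9 GPa.
α = 10.6×10⁻⁶/°F × 9/5 = 19.1×10⁻⁶/K.
E·α·ΔT = 294.0 MPa ⇒ ΔT = 294.0 / (106.9×10³ × 19.1×10⁻⁶) = 144.2 K.
T = 27.4 + 144.2 = 171.6 °C.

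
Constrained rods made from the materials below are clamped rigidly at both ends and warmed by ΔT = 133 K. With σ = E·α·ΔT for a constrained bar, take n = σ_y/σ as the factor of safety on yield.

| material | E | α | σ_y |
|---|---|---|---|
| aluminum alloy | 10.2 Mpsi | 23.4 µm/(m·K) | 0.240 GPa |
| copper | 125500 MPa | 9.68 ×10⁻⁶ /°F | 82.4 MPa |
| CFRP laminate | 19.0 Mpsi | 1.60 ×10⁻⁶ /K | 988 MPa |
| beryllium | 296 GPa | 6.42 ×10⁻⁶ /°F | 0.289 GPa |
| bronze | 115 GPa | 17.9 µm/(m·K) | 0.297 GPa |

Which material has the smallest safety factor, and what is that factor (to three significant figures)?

In consistent units (E in GPa, α in ×10⁻⁶/K, σ_y in MPa):
  aluminum alloy: E = 70.33, α = 23.4, σ_y = 240.0 → σ = 219 MPa, n = 1.10
  copper: E = 125.5, α = 17.4, σ_y = 82.40 → σ = 291 MPa, n = 0.283
  CFRP laminate: E = 131.0, α = 1.60, σ_y = 988.0 → σ = 27.9 MPa, n = 35.4
  beryllium: E = 296.0, α = 11.6, σ_y = 289.0 → σ = 455 MPa, n = 0.635
  bronze: E = 115.0, α = 17.9, σ_y = 297.0 → σ = 274 MPa, n = 1.08
Copper has the lowest safety factor, n = 0.283.

copper, n = 0.283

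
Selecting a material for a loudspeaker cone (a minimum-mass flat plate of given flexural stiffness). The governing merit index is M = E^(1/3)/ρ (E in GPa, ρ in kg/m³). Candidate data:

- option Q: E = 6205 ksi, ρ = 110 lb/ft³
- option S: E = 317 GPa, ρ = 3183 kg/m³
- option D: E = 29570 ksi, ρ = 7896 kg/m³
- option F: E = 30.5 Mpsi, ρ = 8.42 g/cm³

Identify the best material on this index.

Convert each candidate to consistent units, then evaluate M:
  option Q: E = 42.78 GPa, ρ = 1762 kg/m³
  option S: E = 317.0 GPa, ρ = 3183 kg/m³
  option D: E = 203.9 GPa, ρ = 7896 kg/m³
  option F: E = 210.3 GPa, ρ = 8420 kg/m³
  option S: M = 2.14×10⁻³
  option Q: M = 1.98×10⁻³
  option D: M = 0.745×10⁻³
  option F: M = 0.706×10⁻³
Option S ranks first.

option S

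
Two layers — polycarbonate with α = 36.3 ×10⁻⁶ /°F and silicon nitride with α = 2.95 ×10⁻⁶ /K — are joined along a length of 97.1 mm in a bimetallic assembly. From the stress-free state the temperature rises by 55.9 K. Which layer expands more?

polycarbonate

polycarbonate: α = 36.3×10⁻⁶/°F × 9/5 = 65.3×10⁻⁶/K.
α(polycarbonate) = 65.3×10⁻⁶/K vs α(silicon nitride) = 2.95×10⁻⁶/K.
Higher α expands more for the same ΔT: polycarbonate.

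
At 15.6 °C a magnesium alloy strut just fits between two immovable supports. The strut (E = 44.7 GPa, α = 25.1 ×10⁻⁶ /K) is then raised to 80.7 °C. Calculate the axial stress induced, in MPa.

73.0 MPa

ΔT = 65.10 K. Constrained thermal stress σ = E·α·ΔT = 44.70×10³ MPa × 25.1×10⁻⁶ × 65.10 = 73.0 MPa (compressive).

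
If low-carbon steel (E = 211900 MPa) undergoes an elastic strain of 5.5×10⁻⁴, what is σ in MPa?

E = 211900 MPa = 211.9 GPa.
σ = E·ε = 211900 MPa × 5.5×10⁻⁴ = 117 MPa.

117 MPa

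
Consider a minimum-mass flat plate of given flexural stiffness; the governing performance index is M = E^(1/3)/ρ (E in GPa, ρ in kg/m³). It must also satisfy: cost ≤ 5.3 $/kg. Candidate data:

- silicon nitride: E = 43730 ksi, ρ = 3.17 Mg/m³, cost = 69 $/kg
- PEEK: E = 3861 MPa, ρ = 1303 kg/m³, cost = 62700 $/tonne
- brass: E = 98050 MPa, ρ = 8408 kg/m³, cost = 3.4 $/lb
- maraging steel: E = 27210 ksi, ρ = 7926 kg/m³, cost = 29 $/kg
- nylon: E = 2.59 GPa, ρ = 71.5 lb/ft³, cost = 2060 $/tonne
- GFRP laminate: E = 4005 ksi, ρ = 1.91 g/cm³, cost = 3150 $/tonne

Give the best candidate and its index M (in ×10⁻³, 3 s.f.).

GFRP laminate, M = 1.58×10⁻³

Screen on constraints: cost ≤ 5.3 $/kg. Survivors: nylon, GFRP laminate.
Convert each candidate to consistent units, then evaluate M:
  nylon: E = 2.590 GPa, ρ = 1145 kg/m³
  GFRP laminate: E = 27.61 GPa, ρ = 1910 kg/m³
  GFRP laminate: M = 1.58×10⁻³
  nylon: M = 1.20×10⁻³
GFRP laminate ranks first.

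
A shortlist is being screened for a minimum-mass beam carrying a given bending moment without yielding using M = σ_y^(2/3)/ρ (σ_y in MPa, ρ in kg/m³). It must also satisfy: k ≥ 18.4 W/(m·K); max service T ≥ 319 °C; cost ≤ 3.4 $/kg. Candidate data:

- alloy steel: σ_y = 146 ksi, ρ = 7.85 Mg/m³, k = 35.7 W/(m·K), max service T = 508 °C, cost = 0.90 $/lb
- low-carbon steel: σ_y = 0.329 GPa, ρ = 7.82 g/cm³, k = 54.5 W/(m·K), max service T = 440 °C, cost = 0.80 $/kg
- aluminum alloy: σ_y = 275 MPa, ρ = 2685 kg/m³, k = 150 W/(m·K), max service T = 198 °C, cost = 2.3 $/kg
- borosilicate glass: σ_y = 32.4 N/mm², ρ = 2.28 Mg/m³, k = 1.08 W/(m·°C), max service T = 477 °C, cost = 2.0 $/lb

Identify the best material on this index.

Screen on constraints: k ≥ 18.4 W/(m·K); max service T ≥ 319 °C; cost ≤ 3.4 $/kg. Survivors: alloy steel, low-carbon steel.
In SI units:
  alloy steel: σ_y = 1007 MPa, ρ = 7850 kg/m³
  low-carbon steel: σ_y = 329.0 MPa, ρ = 7820 kg/m³
  alloy steel: M = 12.8×10⁻³
  low-carbon steel: M = 6.09×10⁻³
Highest index: alloy steel.

alloy steel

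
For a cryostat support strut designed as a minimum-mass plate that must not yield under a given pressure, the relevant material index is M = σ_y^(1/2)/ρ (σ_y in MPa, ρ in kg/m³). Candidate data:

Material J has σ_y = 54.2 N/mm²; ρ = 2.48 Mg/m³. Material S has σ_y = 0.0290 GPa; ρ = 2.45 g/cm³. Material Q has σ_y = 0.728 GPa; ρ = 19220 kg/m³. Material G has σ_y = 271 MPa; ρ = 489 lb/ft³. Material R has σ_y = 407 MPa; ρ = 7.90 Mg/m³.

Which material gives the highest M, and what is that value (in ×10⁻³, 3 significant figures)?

In SI units:
  material J: σ_y = 54.20 MPa, ρ = 2480 kg/m³
  material S: σ_y = 29.00 MPa, ρ = 2450 kg/m³
  material Q: σ_y = 728.0 MPa, ρ = 19220 kg/m³
  material G: σ_y = 271.0 MPa, ρ = 7833 kg/m³
  material R: σ_y = 407.0 MPa, ρ = 7900 kg/m³
  material J: M = 2.97×10⁻³
  material R: M = 2.55×10⁻³
  material S: M = 2.20×10⁻³
  material G: M = 2.10×10⁻³
  material Q: M = 1.40×10⁻³
Material J has the largest M.

material J, M = 2.97×10⁻³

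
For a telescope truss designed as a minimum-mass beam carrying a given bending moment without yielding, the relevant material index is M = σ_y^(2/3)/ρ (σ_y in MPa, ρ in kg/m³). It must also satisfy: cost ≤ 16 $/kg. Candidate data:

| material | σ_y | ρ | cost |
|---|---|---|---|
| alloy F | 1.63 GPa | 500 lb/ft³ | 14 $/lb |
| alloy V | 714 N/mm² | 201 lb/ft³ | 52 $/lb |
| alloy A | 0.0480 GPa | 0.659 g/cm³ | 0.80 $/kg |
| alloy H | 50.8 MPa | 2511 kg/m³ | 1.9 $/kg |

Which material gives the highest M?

Screen on constraints: cost ≤ 16 $/kg. Survivors: alloy A, alloy H.
Normalizing units and computing the index:
  alloy A: σ_y = 48.00 MPa, ρ = 659.0 kg/m³
  alloy H: σ_y = 50.80 MPa, ρ = 2511 kg/m³
  alloy A: M = 20.0×10⁻³
  alloy H: M = 5.46×10⁻³
The maximum is for alloy A.

alloy A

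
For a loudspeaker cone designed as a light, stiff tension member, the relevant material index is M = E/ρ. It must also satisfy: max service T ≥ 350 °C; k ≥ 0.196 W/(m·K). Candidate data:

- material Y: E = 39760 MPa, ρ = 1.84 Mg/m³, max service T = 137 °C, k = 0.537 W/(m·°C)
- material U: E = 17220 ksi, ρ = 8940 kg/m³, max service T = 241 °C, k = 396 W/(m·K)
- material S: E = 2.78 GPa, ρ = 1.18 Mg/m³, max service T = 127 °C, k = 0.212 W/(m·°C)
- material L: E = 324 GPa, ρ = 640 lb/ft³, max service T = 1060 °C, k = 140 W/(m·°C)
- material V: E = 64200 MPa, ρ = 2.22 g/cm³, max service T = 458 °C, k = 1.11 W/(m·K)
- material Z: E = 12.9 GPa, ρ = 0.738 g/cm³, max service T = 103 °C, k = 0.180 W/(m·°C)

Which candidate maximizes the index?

material L

Screen on constraints: max service T ≥ 350 °C; k ≥ 0.196 W/(m·K). Survivors: material L, material V.
In SI units:
  material L: E = 324.0 GPa, ρ = 10250 kg/m³
  material V: E = 64.20 GPa, ρ = 2220 kg/m³
  material L: M = 31.6 MN·m/kg
  material V: M = 28.9 MN·m/kg
The maximum is for material L.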